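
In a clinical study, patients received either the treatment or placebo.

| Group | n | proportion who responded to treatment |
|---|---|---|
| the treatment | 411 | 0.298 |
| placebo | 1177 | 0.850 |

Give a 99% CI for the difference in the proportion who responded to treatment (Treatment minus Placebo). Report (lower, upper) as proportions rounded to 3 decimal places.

(-0.616, -0.488)

SE₁ = √(p̂₁(1−p̂₁)/n₁) = √(0.2980·0.7020/411) = 0.02256; SE₂ = √(0.8500·0.1500/1177) = 0.01041.
Independent samples: SE of the difference = √(SE₁² + SE₂²) = √(0.0005089536 + 0.0001083681) = 0.02485.
z* for 99% confidence is 2.576, so the margin of error is 2.576 × 0.02485 = 0.06401.
Point estimate p̂₁ − p̂₂ = 0.2980 − 0.8500 = -0.5520.
-0.5520 ± 0.06401 → (-0.616, -0.488).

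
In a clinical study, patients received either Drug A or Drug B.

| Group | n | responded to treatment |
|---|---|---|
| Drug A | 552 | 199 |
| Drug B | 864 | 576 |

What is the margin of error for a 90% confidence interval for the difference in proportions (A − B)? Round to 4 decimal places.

Sample proportions: 199/552 = 0.3605, 576/864 = 0.6667.
Each SE is √(p̂(1−p̂)/n): √(0.3605·0.6395/552) = 0.02044 and √(0.6667·0.3333/864) = 0.01604.
SE(p̂₁ − p̂₂) = √(SE₁² + SE₂²) = √(0.0004177936 + 0.0002572816) = 0.02598, since the two samples are independent.
At 90% confidence z* = 1.645; margin = 1.645 × 0.02598 = 0.04274.

0.0427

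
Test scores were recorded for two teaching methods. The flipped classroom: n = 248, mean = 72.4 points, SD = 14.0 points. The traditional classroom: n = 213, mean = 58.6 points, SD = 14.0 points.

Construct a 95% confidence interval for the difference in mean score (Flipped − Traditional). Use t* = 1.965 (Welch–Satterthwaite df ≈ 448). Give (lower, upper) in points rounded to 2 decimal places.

Per-group SEs: s₁/√n₁ = 14.0/√248 = 0.8890, s₂/√n₂ = 14.0/√213 = 0.9593.
Unpooled SE of the difference: √(0.790321 + 0.92025649) = 1.3079.
Margin of error = t* · SE = 1.965 × 1.3079 = 2.5700.
x̄₁ − x̄₂ = 72.4 − 58.6 = 13.8000.
CI: 13.8000 ± 2.5700 = (11.23, 16.37).

(11.23, 16.37)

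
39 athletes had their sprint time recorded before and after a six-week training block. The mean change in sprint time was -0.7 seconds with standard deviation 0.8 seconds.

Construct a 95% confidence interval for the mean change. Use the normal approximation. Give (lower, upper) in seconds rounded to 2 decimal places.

(-0.95, -0.45)

Paired design: SE = s_d/√n = 0.8/√39 = 0.1281.
z* = 1.960; margin of error = 1.960 × 0.1281 = 0.2511.
-0.7 ± 0.2511 → (-0.95, -0.45).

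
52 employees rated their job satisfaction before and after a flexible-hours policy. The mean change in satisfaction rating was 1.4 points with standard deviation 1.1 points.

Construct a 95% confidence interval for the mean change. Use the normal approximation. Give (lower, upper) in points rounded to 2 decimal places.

Paired design: SE = s_d/√n = 1.1/√52 = 0.1525.
z* = 1.960; margin of error = 1.960 × 0.1525 = 0.2989.
1.4 ± 0.2989 → (1.10, 1.70).

(1.10, 1.70)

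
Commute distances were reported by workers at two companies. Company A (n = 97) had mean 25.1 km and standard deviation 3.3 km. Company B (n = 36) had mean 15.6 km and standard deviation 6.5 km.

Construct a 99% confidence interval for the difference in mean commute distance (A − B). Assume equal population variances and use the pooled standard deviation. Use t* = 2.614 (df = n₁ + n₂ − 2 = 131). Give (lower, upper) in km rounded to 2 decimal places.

s_p = √[((n₁−1)s₁² + (n₂−1)s₂²)/(n₁+n₂−2)] = √[(96·3.3² + 35·6.5²)/131] = 4.3896.
SE = 4.3896·√(1/97 + 1/36) = 0.8567.
With t* = 2.614, margin = 2.614 × 0.8567 = 2.2394.
x̄₁ − x̄₂ = 25.1 − 15.6 = 9.5000; interval 9.5000 ± 2.2394 = (7.26, 11.74).

(7.26, 11.74)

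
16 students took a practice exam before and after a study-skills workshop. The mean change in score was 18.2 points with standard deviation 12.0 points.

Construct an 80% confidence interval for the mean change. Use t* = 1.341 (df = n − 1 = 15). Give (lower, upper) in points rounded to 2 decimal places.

(14.18, 22.22)

Paired design: SE = s_d/√n = 12.0/√16 = 3.0000.
t* = 1.341; margin of error = 1.341 × 3.0000 = 4.0230.
18.2 ± 4.0230 → (14.18, 22.22).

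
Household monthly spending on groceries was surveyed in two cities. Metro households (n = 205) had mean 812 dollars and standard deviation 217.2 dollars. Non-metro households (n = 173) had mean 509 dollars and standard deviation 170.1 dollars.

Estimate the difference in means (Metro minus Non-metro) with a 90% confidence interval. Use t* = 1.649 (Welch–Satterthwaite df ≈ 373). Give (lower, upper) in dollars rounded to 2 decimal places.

(270.13, 335.87)

Standard errors of each mean: 217.2/√205 = 15.1699 and 170.1/√173 = 12.9325.
SE(x̄₁ − x̄₂) = √(15.1699² + 12.9325²) = 19.9343 for independent samples with unequal variances.
With t* = 1.649, the margin is 1.649 × 19.9343 = 32.8717.
x̄₁ − x̄₂ = 812 − 509 = 303.0000; the interval is 303.0000 ± 32.8717 = (270.13, 335.87).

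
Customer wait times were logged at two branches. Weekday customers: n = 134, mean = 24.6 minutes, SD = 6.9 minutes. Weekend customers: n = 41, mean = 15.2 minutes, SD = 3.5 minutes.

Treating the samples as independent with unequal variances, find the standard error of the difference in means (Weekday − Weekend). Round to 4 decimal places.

Standard errors of each mean: 6.9/√134 = 0.5961 and 3.5/√41 = 0.5466.
SE(x̄₁ − x̄₂) = √(0.5961² + 0.5466²) = 0.8088 for independent samples with unequal variances.

0.8088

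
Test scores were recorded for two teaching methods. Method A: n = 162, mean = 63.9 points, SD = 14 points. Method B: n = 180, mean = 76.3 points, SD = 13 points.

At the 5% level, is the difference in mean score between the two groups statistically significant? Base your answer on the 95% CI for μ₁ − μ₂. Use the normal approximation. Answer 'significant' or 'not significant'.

significant

Per-group SEs: s₁/√n₁ = 14/√162 = 1.0999, s₂/√n₂ = 13/√180 = 0.9690.
Unpooled SE of the difference: √(1.20978001 + 0.938961) = 1.4659.
Margin of error = z* · SE = 1.960 × 1.4659 = 2.8732.
x̄₁ − x̄₂ = 63.9 − 76.3 = -12.4000.
CI: -12.4000 ± 2.8732 = (-15.2732, -9.5268).
The interval (-15.2732, -9.5268) does not contain 0, so the difference is significant.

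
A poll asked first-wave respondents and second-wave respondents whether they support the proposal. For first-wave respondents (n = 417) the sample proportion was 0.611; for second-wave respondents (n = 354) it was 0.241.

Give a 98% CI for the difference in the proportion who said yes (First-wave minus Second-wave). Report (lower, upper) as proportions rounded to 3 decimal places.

(0.293, 0.447)

Each SE is √(p̂(1−p̂)/n): √(0.6110·0.3890/417) = 0.02387 and √(0.2410·0.7590/354) = 0.02273.
SE(p̂₁ − p̂₂) = √(SE₁² + SE₂²) = √(0.0005697769 + 0.0005166529) = 0.03296, since the two samples are independent.
At 98% confidence z* = 2.326; margin = 2.326 × 0.03296 = 0.07666.
The difference is 0.6110 − 0.2410 = 0.3700, so the interval is 0.3700 ± 0.07666 = (0.293, 0.447).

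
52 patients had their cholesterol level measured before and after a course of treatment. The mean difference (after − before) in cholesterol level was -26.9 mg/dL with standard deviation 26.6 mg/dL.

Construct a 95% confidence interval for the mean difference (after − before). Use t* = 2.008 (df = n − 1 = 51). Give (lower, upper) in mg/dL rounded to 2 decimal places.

Paired design: SE = s_d/√n = 26.6/√52 = 3.6888.
t* = 2.008; margin of error = 2.008 × 3.6888 = 7.4071.
-26.9 ± 7.4071 → (-34.31, -19.49).

(-34.31, -19.49)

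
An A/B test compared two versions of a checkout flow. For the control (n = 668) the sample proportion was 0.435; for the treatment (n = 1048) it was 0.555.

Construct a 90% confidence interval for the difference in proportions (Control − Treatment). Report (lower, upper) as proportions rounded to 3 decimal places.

Each SE is √(p̂(1−p̂)/n): √(0.4350·0.5650/668) = 0.01918 and √(0.5550·0.4450/1048) = 0.01535.
SE(p̂₁ − p̂₂) = √(SE₁² + SE₂²) = √(0.0003678724 + 0.0002356225) = 0.02457, since the two samples are independent.
At 90% confidence z* = 1.645; margin = 1.645 × 0.02457 = 0.04042.
The difference is 0.4350 − 0.5550 = -0.1200, so the interval is -0.1200 ± 0.04042 = (-0.160, -0.080).

(-0.160, -0.080)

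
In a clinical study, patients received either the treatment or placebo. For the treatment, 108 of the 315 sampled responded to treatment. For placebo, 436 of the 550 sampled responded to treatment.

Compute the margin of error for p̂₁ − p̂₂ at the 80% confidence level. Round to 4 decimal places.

p̂₁ = 108/315 = 0.3429 and p̂₂ = 436/550 = 0.7927.
SE₁ = √(p̂₁(1−p̂₁)/n₁) = √(0.3429·0.6571/315) = 0.02675; SE₂ = √(0.7927·0.2073/550) = 0.01729.
Independent samples: SE of the difference = √(SE₁² + SE₂²) = √(0.0007155625 + 0.0002989441) = 0.03185.
z* for 80% confidence is 1.282, so the margin of error is 1.282 × 0.03185 = 0.04083.

0.0408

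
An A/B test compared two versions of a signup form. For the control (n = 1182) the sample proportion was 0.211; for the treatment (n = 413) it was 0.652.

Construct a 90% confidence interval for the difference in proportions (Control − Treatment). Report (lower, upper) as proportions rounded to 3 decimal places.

Each SE is √(p̂(1−p̂)/n): √(0.2110·0.7890/1182) = 0.01187 and √(0.6520·0.3480/413) = 0.02344.
SE(p̂₁ − p̂₂) = √(SE₁² + SE₂²) = √(0.0001408969 + 0.0005494336) = 0.02627, since the two samples are independent.
At 90% confidence z* = 1.645; margin = 1.645 × 0.02627 = 0.04321.
The difference is 0.2110 − 0.6520 = -0.4410, so the interval is -0.4410 ± 0.04321 = (-0.484, -0.398).

(-0.484, -0.398)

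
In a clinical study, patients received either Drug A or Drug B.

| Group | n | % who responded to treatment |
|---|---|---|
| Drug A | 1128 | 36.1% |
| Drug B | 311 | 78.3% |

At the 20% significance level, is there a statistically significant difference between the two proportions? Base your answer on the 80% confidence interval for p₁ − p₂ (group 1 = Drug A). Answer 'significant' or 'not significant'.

significant

SE₁ = √(p̂₁(1−p̂₁)/n₁) = √(0.3610·0.6390/1128) = 0.01430; SE₂ = √(0.7830·0.2170/311) = 0.02337.
Independent samples: SE of the difference = √(SE₁² + SE₂²) = √(0.00020449 + 0.0005461569) = 0.02740.
z* for 80% confidence is 1.282, so the margin of error is 1.282 × 0.02740 = 0.03513.
Point estimate p̂₁ − p̂₂ = 0.3610 − 0.7830 = -0.4220.
-0.4220 ± 0.03513 → (-0.45713, -0.38687).
The interval (-0.45713, -0.38687) does not contain 0, so the difference is significant.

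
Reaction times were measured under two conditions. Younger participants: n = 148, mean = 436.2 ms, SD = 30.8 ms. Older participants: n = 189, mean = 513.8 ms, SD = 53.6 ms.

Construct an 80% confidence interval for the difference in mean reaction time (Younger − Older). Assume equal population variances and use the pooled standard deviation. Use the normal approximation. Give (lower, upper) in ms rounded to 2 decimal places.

Pooled variance s_p² = [147·30.8² + 188·53.6²] / (148+189−2) = 2028.5569, so s_p = 45.0395.
SE_diff = s_p·√(1/n₁ + 1/n₂) = 45.0395·√(1/148 + 1/189) = 4.9436.
z* = 1.282; margin = 1.282 × 4.9436 = 6.3377.
Difference = 436.2 − 513.8 = -77.6000.
-77.6000 ± 6.3377 → (-83.94, -71.26).

(-83.94, -71.26)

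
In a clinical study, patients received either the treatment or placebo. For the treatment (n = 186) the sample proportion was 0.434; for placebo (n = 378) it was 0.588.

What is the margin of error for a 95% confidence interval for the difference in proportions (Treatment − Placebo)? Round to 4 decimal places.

The two standard errors are √(0.4340×0.5660/186) = 0.03634 and √(0.5880×0.4120/378) = 0.02532.
Because the samples are independent, SE_diff = √(0.03634² + 0.02532²) = 0.04429.
Using z* = 1.960 for 95%, ME = 1.960 × 0.04429 = 0.08681.

0.0868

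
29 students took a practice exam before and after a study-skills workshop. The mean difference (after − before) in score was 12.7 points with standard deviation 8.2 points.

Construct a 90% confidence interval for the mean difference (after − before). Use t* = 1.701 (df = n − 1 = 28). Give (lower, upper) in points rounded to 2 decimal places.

This is a matched-pairs design, so SE = s_d/√n = 8.2/√29 = 1.5227.
Margin = 1.701 × 1.5227 = 2.5901; the interval is 12.7 ± 2.5901 = (10.11, 15.29).

(10.11, 15.29)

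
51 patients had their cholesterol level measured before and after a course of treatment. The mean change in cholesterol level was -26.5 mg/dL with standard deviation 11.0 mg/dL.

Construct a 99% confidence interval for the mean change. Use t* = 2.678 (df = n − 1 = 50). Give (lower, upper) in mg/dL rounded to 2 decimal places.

Paired design: SE = s_d/√n = 11.0/√51 = 1.5403.
t* = 2.678; margin of error = 2.678 × 1.5403 = 4.1249.
-26.5 ± 4.1249 → (-30.62, -22.38).

(-30.62, -22.38)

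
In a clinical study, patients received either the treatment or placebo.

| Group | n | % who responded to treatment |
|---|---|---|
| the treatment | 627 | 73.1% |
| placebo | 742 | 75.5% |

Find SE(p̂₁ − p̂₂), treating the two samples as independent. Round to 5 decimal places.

The two standard errors are √(0.7310×0.2690/627) = 0.01771 and √(0.7550×0.2450/742) = 0.01579.
Because the samples are independent, SE_diff = √(0.01771² + 0.01579²) = 0.02373.

0.02373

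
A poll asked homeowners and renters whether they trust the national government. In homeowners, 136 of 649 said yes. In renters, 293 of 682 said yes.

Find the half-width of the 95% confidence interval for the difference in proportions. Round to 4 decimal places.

Sample proportions: 136/649 = 0.2096, 293/682 = 0.4296.
Each SE is √(p̂(1−p̂)/n): √(0.2096·0.7904/649) = 0.01598 and √(0.4296·0.5704/682) = 0.01896.
SE(p̂₁ − p̂₂) = √(SE₁² + SE₂²) = √(0.0002553604 + 0.0003594816) = 0.02480, since the two samples are independent.
At 95% confidence z* = 1.960; margin = 1.960 × 0.02480 = 0.04861.

0.0486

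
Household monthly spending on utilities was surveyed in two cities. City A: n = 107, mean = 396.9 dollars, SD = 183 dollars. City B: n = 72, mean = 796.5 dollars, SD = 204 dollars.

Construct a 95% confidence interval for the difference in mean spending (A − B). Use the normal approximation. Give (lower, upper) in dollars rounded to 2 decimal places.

(-458.10, -341.10)

SE₁ = s₁/√n₁ = 183/√107 = 17.6913; SE₂ = 204/√72 = 24.0416.
Independent samples, unequal variances: SE_diff = √(SE₁² + SE₂²) = √(312.98209569 + 577.99853056) = 29.8493.
z* = 1.960, so margin of error = 1.960 × 29.8493 = 58.5046.
Difference in means = 396.9 − 796.5 = -399.6000.
-399.6000 ± 58.5046 → (-458.10, -341.10).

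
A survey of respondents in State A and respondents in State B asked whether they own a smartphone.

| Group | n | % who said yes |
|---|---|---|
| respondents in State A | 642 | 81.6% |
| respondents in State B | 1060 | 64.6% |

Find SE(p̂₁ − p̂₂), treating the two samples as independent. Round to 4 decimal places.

0.0212

Each SE is √(p̂(1−p̂)/n): √(0.8160·0.1840/642) = 0.01529 and √(0.6460·0.3540/1060) = 0.01469.
SE(p̂₁ − p̂₂) = √(SE₁² + SE₂²) = √(0.0002337841 + 0.0002157961) = 0.02120, since the two samples are independent.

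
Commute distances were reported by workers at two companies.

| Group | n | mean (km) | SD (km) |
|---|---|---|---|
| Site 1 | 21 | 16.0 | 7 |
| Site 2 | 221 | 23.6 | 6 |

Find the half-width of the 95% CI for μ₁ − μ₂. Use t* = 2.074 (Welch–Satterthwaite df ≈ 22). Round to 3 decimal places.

3.277

Standard errors of each mean: 7/√21 = 1.5275 and 6/√221 = 0.4036.
SE(x̄₁ − x̄₂) = √(1.5275² + 0.4036²) = 1.5799 for independent samples with unequal variances.
With t* = 2.074, the margin is 2.074 × 1.5799 = 3.2767.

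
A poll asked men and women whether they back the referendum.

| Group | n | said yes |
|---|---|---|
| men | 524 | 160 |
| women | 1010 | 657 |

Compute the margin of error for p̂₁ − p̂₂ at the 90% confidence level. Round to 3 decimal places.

0.041

First, p̂₁ = 160/524 = 0.3053; p̂₂ = 657/1010 = 0.6505.
The two standard errors are √(0.3053×0.6947/524) = 0.02012 and √(0.6505×0.3495/1010) = 0.01500.
Because the samples are independent, SE_diff = √(0.02012² + 0.01500²) = 0.02510.
Using z* = 1.645 for 90%, ME = 1.645 × 0.02510 = 0.04129.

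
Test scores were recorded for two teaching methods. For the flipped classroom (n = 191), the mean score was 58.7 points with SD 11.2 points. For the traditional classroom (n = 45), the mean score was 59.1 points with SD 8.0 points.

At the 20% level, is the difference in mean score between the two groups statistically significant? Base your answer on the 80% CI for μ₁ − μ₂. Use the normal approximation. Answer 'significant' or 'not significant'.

not significant

Per-group SEs: s₁/√n₁ = 11.2/√191 = 0.8104, s₂/√n₂ = 8.0/√45 = 1.1926.
Unpooled SE of the difference: √(0.65674816 + 1.42229476) = 1.4419.
Margin of error = z* · SE = 1.282 × 1.4419 = 1.8485.
x̄₁ − x̄₂ = 58.7 − 59.1 = -0.4000.
CI: -0.4000 ± 1.8485 = (-2.2485, 1.4485).
The interval (-2.2485, 1.4485) contains 0, so the difference is not significant.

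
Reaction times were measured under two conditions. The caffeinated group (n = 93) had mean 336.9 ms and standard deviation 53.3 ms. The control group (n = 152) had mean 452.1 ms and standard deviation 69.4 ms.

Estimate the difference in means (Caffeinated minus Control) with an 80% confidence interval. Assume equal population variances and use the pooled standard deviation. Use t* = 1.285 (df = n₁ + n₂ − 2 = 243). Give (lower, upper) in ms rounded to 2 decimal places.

Pooled variance s_p² = [92·53.3² + 151·69.4²] / (93+152−2) = 4068.4454, so s_p = 63.7844.
SE_diff = s_p·√(1/n₁ + 1/n₂) = 63.7844·√(1/93 + 1/152) = 8.3972.
t* = 1.285; margin = 1.285 × 8.3972 = 10.7904.
Difference = 336.9 − 452.1 = -115.2000.
-115.2000 ± 10.7904 → (-125.99, -104.41).

(-125.99, -104.41)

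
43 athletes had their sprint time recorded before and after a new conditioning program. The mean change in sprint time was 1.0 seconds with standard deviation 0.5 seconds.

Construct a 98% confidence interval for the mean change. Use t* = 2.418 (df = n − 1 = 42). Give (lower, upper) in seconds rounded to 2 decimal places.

Paired design: SE = s_d/√n = 0.5/√43 = 0.0762.
t* = 2.418; margin of error = 2.418 × 0.0762 = 0.1843.
1.0 ± 0.1843 → (0.82, 1.18).

(0.82, 1.18)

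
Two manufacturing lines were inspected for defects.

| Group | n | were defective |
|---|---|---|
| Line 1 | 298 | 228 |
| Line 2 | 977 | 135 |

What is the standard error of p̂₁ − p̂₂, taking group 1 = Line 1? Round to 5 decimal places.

Sample proportions: 228/298 = 0.7651, 135/977 = 0.1382.
Each SE is √(p̂(1−p̂)/n): √(0.7651·0.2349/298) = 0.02456 and √(0.1382·0.8618/977) = 0.01104.
SE(p̂₁ − p̂₂) = √(SE₁² + SE₂²) = √(0.0006031936 + 0.0001218816) = 0.02693, since the two samples are independent.

0.02693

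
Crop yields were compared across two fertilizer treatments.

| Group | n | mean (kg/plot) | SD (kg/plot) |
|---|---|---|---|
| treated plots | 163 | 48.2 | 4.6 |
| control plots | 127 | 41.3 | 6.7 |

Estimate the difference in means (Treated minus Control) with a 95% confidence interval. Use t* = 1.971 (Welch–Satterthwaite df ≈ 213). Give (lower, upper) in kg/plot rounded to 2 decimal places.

(5.53, 8.27)

Per-group SEs: s₁/√n₁ = 4.6/√163 = 0.3603, s₂/√n₂ = 6.7/√127 = 0.5945.
Unpooled SE of the difference: √(0.12981609 + 0.35343025) = 0.6952.
Margin of error = t* · SE = 1.971 × 0.6952 = 1.3702.
x̄₁ − x̄₂ = 48.2 − 41.3 = 6.9000.
CI: 6.9000 ± 1.3702 = (5.53, 8.27).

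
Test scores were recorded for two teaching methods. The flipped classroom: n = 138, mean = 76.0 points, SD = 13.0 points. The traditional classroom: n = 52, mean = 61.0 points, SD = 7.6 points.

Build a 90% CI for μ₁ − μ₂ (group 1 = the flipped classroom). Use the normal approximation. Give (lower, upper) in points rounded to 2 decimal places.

Per-group SEs: s₁/√n₁ = 13.0/√138 = 1.1066, s₂/√n₂ = 7.6/√52 = 1.0539.
Unpooled SE of the difference: √(1.22456356 + 1.11070521) = 1.5282.
Margin of error = z* · SE = 1.645 × 1.5282 = 2.5139.
x̄₁ − x̄₂ = 76.0 − 61.0 = 15.0000.
CI: 15.0000 ± 2.5139 = (12.49, 17.51).

(12.49, 17.51)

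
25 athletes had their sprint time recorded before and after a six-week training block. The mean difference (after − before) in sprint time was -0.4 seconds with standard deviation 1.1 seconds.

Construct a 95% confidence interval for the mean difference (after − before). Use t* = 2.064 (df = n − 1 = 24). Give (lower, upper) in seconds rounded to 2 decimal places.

Paired design: SE = s_d/√n = 1.1/√25 = 0.2200.
t* = 2.064; margin of error = 2.064 × 0.2200 = 0.4541.
-0.4 ± 0.4541 → (-0.85, 0.05).

(-0.85, 0.05)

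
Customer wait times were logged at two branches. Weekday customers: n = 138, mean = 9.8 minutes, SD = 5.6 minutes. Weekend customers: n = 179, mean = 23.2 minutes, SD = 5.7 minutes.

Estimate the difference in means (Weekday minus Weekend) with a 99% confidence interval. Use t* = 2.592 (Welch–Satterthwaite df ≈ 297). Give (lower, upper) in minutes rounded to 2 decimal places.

(-15.06, -11.74)

SE₁ = s₁/√n₁ = 5.6/√138 = 0.4767; SE₂ = 5.7/√179 = 0.4260.
Independent samples, unequal variances: SE_diff = √(SE₁² + SE₂²) = √(0.22724289 + 0.181476) = 0.6393.
t* = 2.592, so margin of error = 2.592 × 0.6393 = 1.6571.
Difference in means = 9.8 − 23.2 = -13.4000.
-13.4000 ± 1.6571 → (-15.06, -11.74).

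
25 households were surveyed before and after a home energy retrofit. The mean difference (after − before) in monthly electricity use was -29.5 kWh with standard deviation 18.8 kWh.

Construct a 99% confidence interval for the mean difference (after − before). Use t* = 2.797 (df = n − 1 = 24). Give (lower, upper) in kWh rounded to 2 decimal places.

(-40.02, -18.98)

Paired design: SE = s_d/√n = 18.8/√25 = 3.7600.
t* = 2.797; margin of error = 2.797 × 3.7600 = 10.5167.
-29.5 ± 10.5167 → (-40.02, -18.98).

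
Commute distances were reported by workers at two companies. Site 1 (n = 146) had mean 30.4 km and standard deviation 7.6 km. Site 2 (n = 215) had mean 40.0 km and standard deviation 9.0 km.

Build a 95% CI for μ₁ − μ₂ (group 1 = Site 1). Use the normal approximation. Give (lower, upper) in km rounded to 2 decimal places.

(-11.32, -7.88)

SE₁ = s₁/√n₁ = 7.6/√146 = 0.6290; SE₂ = 9.0/√215 = 0.6138.
Independent samples, unequal variances: SE_diff = √(SE₁² + SE₂²) = √(0.395641 + 0.37675044) = 0.8789.
z* = 1.960, so margin of error = 1.960 × 0.8789 = 1.7226.
Difference in means = 30.4 − 40.0 = -9.6000.
-9.6000 ± 1.7226 → (-11.32, -7.88).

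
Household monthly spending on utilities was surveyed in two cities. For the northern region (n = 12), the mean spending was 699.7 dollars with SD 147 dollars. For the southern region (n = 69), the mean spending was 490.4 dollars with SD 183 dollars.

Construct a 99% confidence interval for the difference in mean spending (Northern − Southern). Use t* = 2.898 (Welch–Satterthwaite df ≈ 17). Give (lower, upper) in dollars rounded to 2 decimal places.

(70.74, 347.86)

SE₁ = s₁/√n₁ = 147/√12 = 42.4352; SE₂ = 183/√69 = 22.0306.
Independent samples, unequal variances: SE_diff = √(SE₁² + SE₂²) = √(1800.74619904 + 485.34733636) = 47.8131.
t* = 2.898, so margin of error = 2.898 × 47.8131 = 138.5624.
Difference in means = 699.7 − 490.4 = 209.3000.
209.3000 ± 138.5624 → (70.74, 347.86).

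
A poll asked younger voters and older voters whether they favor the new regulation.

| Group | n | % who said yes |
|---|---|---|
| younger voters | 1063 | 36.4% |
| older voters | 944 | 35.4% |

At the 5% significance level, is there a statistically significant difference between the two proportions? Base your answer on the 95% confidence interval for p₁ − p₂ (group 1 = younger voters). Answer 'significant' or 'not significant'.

not significant

The two standard errors are √(0.3640×0.6360/1063) = 0.01476 and √(0.3540×0.6460/944) = 0.01556.
Because the samples are independent, SE_diff = √(0.01476² + 0.01556²) = 0.02145.
Using z* = 1.960 for 95%, ME = 1.960 × 0.02145 = 0.04204.
p̂₁ − p̂₂ = 0.0100; interval 0.0100 ± 0.04204 gives (-0.03204, 0.05204).
The interval (-0.03204, 0.05204) contains 0, so the difference is not significant.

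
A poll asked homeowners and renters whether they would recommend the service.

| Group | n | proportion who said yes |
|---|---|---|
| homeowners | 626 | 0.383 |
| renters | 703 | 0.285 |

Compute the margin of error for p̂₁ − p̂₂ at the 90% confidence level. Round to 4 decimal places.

Each SE is √(p̂(1−p̂)/n): √(0.3830·0.6170/626) = 0.01943 and √(0.2850·0.7150/703) = 0.01703.
SE(p̂₁ − p̂₂) = √(SE₁² + SE₂²) = √(0.0003775249 + 0.0002900209) = 0.02584, since the two samples are independent.
At 90% confidence z* = 1.645; margin = 1.645 × 0.02584 = 0.04251.

0.0425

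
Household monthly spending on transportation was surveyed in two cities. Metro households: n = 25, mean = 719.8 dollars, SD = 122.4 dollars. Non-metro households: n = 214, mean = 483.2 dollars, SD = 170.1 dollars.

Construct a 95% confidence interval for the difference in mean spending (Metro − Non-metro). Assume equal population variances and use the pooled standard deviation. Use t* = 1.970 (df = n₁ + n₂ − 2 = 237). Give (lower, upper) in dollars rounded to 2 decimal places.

(167.52, 305.68)

Pooled variance s_p² = [24·122.4² + 213·170.1²] / (25+214−2) = 27521.1239, so s_p = 165.8949.
SE_diff = s_p·√(1/n₁ + 1/n₂) = 165.8949·√(1/25 + 1/214) = 35.0635.
t* = 1.970; margin = 1.970 × 35.0635 = 69.0751.
Difference = 719.8 − 483.2 = 236.6000.
236.6000 ± 69.0751 → (167.52, 305.68).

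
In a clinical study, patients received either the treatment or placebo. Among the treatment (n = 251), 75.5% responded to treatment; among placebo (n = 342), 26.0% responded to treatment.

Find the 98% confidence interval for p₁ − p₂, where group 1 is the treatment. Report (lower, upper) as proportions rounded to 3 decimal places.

(0.411, 0.579)

Each SE is √(p̂(1−p̂)/n): √(0.7550·0.2450/251) = 0.02715 and √(0.2600·0.7400/342) = 0.02372.
SE(p̂₁ − p̂₂) = √(SE₁² + SE₂²) = √(0.0007371225 + 0.0005626384) = 0.03605, since the two samples are independent.
At 98% confidence z* = 2.326; margin = 2.326 × 0.03605 = 0.08385.
The difference is 0.7550 − 0.2600 = 0.4950, so the interval is 0.4950 ± 0.08385 = (0.411, 0.579).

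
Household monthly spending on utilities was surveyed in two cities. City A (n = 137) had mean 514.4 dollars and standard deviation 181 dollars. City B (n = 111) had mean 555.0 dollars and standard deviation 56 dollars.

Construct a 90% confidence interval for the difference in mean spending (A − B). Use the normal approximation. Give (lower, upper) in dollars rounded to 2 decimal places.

SE₁ = s₁/√n₁ = 181/√137 = 15.4639; SE₂ = 56/√111 = 5.3153.
Independent samples, unequal variances: SE_diff = √(SE₁² + SE₂²) = √(239.13220321 + 28.25241409) = 16.3519.
z* = 1.645, so margin of error = 1.645 × 16.3519 = 26.8989.
Difference in means = 514.4 − 555.0 = -40.6000.
-40.6000 ± 26.8989 → (-67.50, -13.70).

(-67.50, -13.70)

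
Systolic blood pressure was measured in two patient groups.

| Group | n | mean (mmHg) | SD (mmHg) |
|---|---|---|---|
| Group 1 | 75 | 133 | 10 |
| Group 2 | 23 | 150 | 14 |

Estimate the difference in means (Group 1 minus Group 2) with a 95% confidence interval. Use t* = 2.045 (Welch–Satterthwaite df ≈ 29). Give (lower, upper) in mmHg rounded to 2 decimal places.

(-23.42, -10.58)

Per-group SEs: s₁/√n₁ = 10/√75 = 1.1547, s₂/√n₂ = 14/√23 = 2.9192.
Unpooled SE of the difference: √(1.33333209 + 8.52172864) = 3.1393.
Margin of error = t* · SE = 2.045 × 3.1393 = 6.4199.
x̄₁ − x̄₂ = 133 − 150 = -17.0000.
CI: -17.0000 ± 6.4199 = (-23.42, -10.58).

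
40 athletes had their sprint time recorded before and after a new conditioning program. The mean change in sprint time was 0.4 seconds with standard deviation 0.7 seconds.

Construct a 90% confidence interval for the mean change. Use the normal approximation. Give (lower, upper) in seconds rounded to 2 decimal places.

(0.22, 0.58)

This is a matched-pairs design, so SE = s_d/√n = 0.7/√40 = 0.1107.
Margin = 1.645 × 0.1107 = 0.1821; the interval is 0.4 ± 0.1821 = (0.22, 0.58).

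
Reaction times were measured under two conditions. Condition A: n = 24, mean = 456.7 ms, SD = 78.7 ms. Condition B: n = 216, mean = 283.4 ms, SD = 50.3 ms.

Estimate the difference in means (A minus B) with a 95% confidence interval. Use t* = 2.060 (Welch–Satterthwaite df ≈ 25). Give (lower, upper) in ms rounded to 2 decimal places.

SE₁ = s₁/√n₁ = 78.7/√24 = 16.0646; SE₂ = 50.3/√216 = 3.4225.
Independent samples, unequal variances: SE_diff = √(SE₁² + SE₂²) = √(258.07137316 + 11.71350625) = 16.4251.
t* = 2.060, so margin of error = 2.060 × 16.4251 = 33.8357.
Difference in means = 456.7 − 283.4 = 173.3000.
173.3000 ± 33.8357 → (139.46, 207.14).

(139.46, 207.14)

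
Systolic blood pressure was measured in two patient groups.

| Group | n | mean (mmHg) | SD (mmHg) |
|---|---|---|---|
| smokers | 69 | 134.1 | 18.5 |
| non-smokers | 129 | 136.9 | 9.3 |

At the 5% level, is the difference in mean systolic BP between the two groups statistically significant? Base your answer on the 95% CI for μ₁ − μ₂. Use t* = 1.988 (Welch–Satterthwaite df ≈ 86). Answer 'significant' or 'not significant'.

Per-group SEs: s₁/√n₁ = 18.5/√69 = 2.2271, s₂/√n₂ = 9.3/√129 = 0.8188.
Unpooled SE of the difference: √(4.95997441 + 0.67043344) = 2.3728.
Margin of error = t* · SE = 1.988 × 2.3728 = 4.7171.
x̄₁ − x̄₂ = 134.1 − 136.9 = -2.8000.
CI: -2.8000 ± 4.7171 = (-7.5171, 1.9171).
The interval (-7.5171, 1.9171) contains 0, so the difference is not significant.

not significant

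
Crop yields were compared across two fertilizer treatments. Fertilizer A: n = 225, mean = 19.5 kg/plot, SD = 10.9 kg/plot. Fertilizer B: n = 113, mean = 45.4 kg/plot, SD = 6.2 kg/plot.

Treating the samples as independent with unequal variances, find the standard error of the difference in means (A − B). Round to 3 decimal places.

SE₁ = s₁/√n₁ = 10.9/√225 = 0.7267; SE₂ = 6.2/√113 = 0.5832.
Independent samples, unequal variances: SE_diff = √(SE₁² + SE₂²) = √(0.52809289 + 0.34012224) = 0.9318.

0.932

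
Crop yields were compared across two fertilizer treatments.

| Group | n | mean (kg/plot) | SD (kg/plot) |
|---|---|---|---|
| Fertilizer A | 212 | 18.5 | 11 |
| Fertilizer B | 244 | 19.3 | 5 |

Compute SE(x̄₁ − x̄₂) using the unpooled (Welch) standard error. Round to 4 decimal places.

0.8205

Standard errors of each mean: 11/√212 = 0.7555 and 5/√244 = 0.3201.
SE(x̄₁ − x̄₂) = √(0.7555² + 0.3201²) = 0.8205 for independent samples with unequal variances.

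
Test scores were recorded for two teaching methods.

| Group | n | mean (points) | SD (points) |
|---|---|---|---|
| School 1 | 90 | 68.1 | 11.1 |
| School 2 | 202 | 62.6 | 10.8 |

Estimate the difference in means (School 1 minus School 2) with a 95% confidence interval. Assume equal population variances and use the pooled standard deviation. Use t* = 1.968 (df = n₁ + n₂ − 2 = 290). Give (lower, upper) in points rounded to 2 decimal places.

(2.78, 8.22)

s_p = √[((n₁−1)s₁² + (n₂−1)s₂²)/(n₁+n₂−2)] = √[(89·11.1² + 201·10.8²)/290] = 10.8929.
SE = 10.8929·√(1/90 + 1/202) = 1.3805.
With t* = 1.968, margin = 1.968 × 1.3805 = 2.7168.
x̄₁ − x̄₂ = 68.1 − 62.6 = 5.5000; interval 5.5000 ± 2.7168 = (2.78, 8.22).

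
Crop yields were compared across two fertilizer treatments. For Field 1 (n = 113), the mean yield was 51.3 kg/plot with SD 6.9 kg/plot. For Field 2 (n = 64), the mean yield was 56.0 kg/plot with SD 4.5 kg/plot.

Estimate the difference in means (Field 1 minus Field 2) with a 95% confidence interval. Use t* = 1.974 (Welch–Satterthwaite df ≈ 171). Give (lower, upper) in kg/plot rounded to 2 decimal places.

(-6.40, -3.00)

Standard errors of each mean: 6.9/√113 = 0.6491 and 4.5/√64 = 0.5625.
SE(x̄₁ − x̄₂) = √(0.6491² + 0.5625²) = 0.8589 for independent samples with unequal variances.
With t* = 1.974, the margin is 1.974 × 0.8589 = 1.6955.
x̄₁ − x̄₂ = 51.3 − 56.0 = -4.7000; the interval is -4.7000 ± 1.6955 = (-6.40, -3.00).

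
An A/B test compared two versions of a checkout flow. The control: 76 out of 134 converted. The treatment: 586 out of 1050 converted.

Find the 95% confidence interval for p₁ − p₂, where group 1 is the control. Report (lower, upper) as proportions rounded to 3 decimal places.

(-0.080, 0.098)

First, p̂₁ = 76/134 = 0.5672; p̂₂ = 586/1050 = 0.5581.
The two standard errors are √(0.5672×0.4328/134) = 0.04280 and √(0.5581×0.4419/1050) = 0.01533.
Because the samples are independent, SE_diff = √(0.04280² + 0.01533²) = 0.04546.
Using z* = 1.960 for 95%, ME = 1.960 × 0.04546 = 0.08910.
p̂₁ − p̂₂ = 0.0091; interval 0.0091 ± 0.08910 gives (-0.080, 0.098).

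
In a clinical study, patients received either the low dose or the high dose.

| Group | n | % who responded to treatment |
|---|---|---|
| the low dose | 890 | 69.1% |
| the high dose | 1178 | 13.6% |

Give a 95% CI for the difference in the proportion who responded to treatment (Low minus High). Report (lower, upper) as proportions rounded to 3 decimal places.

The two standard errors are √(0.6910×0.3090/890) = 0.01549 and √(0.1360×0.8640/1178) = 0.00999.
Because the samples are independent, SE_diff = √(0.01549² + 0.00999²) = 0.01843.
Using z* = 1.960 for 95%, ME = 1.960 × 0.01843 = 0.03612.
p̂₁ − p̂₂ = 0.5550; interval 0.5550 ± 0.03612 gives (0.519, 0.591).

(0.519, 0.591)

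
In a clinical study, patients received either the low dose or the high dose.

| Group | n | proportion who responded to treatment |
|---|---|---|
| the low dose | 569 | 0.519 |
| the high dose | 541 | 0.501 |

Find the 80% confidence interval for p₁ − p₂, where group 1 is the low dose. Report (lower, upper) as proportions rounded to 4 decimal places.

SE₁ = √(p̂₁(1−p̂₁)/n₁) = √(0.5190·0.4810/569) = 0.02095; SE₂ = √(0.5010·0.4990/541) = 0.02150.
Independent samples: SE of the difference = √(SE₁² + SE₂²) = √(0.0004389025 + 0.00046225) = 0.03002.
z* for 80% confidence is 1.282, so the margin of error is 1.282 × 0.03002 = 0.03849.
Point estimate p̂₁ − p̂₂ = 0.5190 − 0.5010 = 0.0180.
0.0180 ± 0.03849 → (-0.0205, 0.0565).

(-0.0205, 0.0565)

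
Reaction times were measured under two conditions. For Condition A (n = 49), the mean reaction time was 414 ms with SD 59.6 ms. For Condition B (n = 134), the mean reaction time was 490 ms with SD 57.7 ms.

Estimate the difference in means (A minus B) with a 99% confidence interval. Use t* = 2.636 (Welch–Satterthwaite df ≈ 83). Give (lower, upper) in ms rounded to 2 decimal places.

(-102.01, -49.99)

Per-group SEs: s₁/√n₁ = 59.6/√49 = 8.5143, s₂/√n₂ = 57.7/√134 = 4.9845.
Unpooled SE of the difference: √(72.49330449 + 24.84524025) = 9.8660.
Margin of error = t* · SE = 2.636 × 9.8660 = 26.0068.
x̄₁ − x̄₂ = 414 − 490 = -76.0000.
CI: -76.0000 ± 26.0068 = (-102.01, -49.99).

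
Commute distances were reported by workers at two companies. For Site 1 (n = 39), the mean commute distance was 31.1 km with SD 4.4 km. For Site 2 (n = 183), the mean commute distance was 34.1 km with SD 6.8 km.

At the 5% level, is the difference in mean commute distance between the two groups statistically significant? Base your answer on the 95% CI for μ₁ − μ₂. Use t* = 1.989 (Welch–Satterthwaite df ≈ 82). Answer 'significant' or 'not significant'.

significant

Per-group SEs: s₁/√n₁ = 4.4/√39 = 0.7046, s₂/√n₂ = 6.8/√183 = 0.5027.
Unpooled SE of the difference: √(0.49646116 + 0.25270729) = 0.8655.
Margin of error = t* · SE = 1.989 × 0.8655 = 1.7215.
x̄₁ − x̄₂ = 31.1 − 34.1 = -3.0000.
CI: -3.0000 ± 1.7215 = (-4.7215, -1.2785).
The interval (-4.7215, -1.2785) does not contain 0, so the difference is significant.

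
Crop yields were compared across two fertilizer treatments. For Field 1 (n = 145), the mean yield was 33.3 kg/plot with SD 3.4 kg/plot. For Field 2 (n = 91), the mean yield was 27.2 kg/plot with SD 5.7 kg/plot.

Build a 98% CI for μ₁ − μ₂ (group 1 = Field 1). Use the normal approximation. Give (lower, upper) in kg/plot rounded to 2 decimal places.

(4.56, 7.64)

Per-group SEs: s₁/√n₁ = 3.4/√145 = 0.2824, s₂/√n₂ = 5.7/√91 = 0.5975.
Unpooled SE of the difference: √(0.07974976 + 0.35700625) = 0.6609.
Margin of error = z* · SE = 2.326 × 0.6609 = 1.5373.
x̄₁ − x̄₂ = 33.3 − 27.2 = 6.1000.
CI: 6.1000 ± 1.5373 = (4.56, 7.64).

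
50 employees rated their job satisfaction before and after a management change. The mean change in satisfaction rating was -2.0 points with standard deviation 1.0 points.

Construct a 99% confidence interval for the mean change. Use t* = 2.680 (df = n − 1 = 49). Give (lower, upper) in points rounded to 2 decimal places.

(-2.38, -1.62)

This is a matched-pairs design, so SE = s_d/√n = 1.0/√50 = 0.1414.
Margin = 2.680 × 0.1414 = 0.3790; the interval is -2.0 ± 0.3790 = (-2.38, -1.62).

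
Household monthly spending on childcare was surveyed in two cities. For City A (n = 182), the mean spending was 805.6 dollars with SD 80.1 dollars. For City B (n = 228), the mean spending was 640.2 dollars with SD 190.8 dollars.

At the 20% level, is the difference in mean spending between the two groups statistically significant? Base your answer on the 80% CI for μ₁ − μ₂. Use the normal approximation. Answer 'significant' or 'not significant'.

significant

SE₁ = s₁/√n₁ = 80.1/√182 = 5.9374; SE₂ = 190.8/√228 = 12.6360.
Independent samples, unequal variances: SE_diff = √(SE₁² + SE₂²) = √(35.25271876 + 159.668496) = 13.9614.
z* = 1.282, so margin of error = 1.282 × 13.9614 = 17.8985.
Difference in means = 805.6 − 640.2 = 165.4000.
165.4000 ± 17.8985 → (147.5015, 183.2985).
The interval (147.5015, 183.2985) does not contain 0, so the difference is significant.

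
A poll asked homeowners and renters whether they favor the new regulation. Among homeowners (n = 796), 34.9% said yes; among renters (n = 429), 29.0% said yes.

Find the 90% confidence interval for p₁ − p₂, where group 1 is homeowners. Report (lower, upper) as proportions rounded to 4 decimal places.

(0.0135, 0.1045)

The two standard errors are √(0.3490×0.6510/796) = 0.01689 and √(0.2900×0.7100/429) = 0.02191.
Because the samples are independent, SE_diff = √(0.01689² + 0.02191²) = 0.02766.
Using z* = 1.645 for 90%, ME = 1.645 × 0.02766 = 0.04550.
p̂₁ − p̂₂ = 0.0590; interval 0.0590 ± 0.04550 gives (0.0135, 0.1045).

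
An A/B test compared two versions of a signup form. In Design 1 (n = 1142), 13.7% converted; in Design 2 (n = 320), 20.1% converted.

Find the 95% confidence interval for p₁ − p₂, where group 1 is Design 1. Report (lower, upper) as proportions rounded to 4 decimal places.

(-0.1122, -0.0158)

Each SE is √(p̂(1−p̂)/n): √(0.1370·0.8630/1142) = 0.01017 and √(0.2010·0.7990/320) = 0.02240.
SE(p̂₁ − p̂₂) = √(SE₁² + SE₂²) = √(0.0001034289 + 0.00050176) = 0.02460, since the two samples are independent.
At 95% confidence z* = 1.960; margin = 1.960 × 0.02460 = 0.04822.
The difference is 0.1370 − 0.2010 = -0.0640, so the interval is -0.0640 ± 0.04822 = (-0.1122, -0.0158).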